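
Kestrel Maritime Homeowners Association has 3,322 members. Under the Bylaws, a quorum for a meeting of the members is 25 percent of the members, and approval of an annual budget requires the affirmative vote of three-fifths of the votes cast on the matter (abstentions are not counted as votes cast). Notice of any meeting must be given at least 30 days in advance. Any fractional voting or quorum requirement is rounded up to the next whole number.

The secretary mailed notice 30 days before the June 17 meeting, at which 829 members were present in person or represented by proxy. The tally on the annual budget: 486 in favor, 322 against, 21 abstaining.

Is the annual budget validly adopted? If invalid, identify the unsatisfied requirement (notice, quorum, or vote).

Notice: 30 days given; 30 required. Satisfied.
Quorum: 25% of 3,322 = 830.50, rounded up to 831; 829 present. Not satisfied.
Vote: requires three-fifths of the votes cast (829 − 21 abstaining = 808); 3/5 of 808 = 484.80, rounded up to 485, so 485 needed; 486 in favor. Satisfied.

Invalid — quorum requirement not satisfied.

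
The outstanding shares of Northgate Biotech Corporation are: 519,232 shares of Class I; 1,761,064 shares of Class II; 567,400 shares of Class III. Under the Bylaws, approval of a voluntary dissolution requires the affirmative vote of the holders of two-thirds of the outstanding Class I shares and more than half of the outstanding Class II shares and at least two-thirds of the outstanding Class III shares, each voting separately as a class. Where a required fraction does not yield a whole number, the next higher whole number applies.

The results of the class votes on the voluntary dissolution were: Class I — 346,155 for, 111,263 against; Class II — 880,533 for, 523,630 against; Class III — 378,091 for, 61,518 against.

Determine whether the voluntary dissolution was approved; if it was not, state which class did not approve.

Not approved — the Class III shares did not give the required vote.

Class I: 2/3 of 519232 = 346154.67, rounded up to 346155; 346,155 required, 346,155 in favor — approved.
Class II: a majority of 1761064 is 880533; 880,533 required, 880,533 in favor — approved.
Class III: 2/3 of 567400 = 378266.67, rounded up to 378267; 378,267 required, 378,091 in favor — not approved.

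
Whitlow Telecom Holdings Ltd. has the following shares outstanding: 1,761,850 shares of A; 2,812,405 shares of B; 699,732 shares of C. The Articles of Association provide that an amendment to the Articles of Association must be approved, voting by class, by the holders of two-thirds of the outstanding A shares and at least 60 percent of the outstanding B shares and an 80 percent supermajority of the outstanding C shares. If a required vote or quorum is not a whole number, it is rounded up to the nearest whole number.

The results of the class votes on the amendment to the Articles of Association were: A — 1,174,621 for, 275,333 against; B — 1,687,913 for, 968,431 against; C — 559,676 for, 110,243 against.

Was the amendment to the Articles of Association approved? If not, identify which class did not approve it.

A: 2/3 of 1761850 = 1174566.67, rounded up to 1174567; 1,174,567 required, 1,174,621 in favor — approved.
B: 3/5 of 2812405 = 1687443; 1,687,443 required, 1,687,913 in favor — approved.
C: 4/5 of 699732 = 559785.60, rounded up to 559786; 559,786 required, 559,676 in favor — not approved.

Not approved — the C shares did not give the required vote.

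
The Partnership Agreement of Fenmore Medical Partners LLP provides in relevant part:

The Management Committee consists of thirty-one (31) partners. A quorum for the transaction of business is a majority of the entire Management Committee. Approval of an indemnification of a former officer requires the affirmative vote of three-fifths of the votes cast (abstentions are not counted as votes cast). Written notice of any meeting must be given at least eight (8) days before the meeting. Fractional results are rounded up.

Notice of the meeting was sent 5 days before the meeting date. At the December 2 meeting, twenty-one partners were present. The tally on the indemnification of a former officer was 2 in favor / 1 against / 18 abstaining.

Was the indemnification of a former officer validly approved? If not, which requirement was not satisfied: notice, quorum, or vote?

Notice: 5 days given; 8 required (5 < 8). Not satisfied.
Quorum: 21 present; quorum is 16. Satisfied.
Vote: the indemnification of a former officer requires three-fifths of the votes cast (21 present − 18 abstaining = 3). 3/5 of 3 = 1.80, rounded up to 2, so 2 affirmative votes are needed; 2 voted in favor. Satisfied.

Invalid — notice requirement not satisfied.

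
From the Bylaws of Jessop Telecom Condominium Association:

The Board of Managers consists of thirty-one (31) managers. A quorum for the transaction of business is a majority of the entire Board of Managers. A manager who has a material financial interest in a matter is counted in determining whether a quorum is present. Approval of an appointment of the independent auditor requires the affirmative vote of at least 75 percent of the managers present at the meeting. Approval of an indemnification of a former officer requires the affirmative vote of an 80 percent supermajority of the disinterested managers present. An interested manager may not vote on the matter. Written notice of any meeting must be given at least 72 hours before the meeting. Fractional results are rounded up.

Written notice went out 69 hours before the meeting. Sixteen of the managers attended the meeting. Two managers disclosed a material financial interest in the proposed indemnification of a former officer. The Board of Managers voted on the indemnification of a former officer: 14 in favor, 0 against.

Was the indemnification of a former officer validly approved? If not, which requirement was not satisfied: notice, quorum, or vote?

Invalid — notice requirement not satisfied.

Notice: 69 hours given; 72 required (69 < 72). Not satisfied.
Quorum: 16 present (interested managers count toward quorum); quorum is 16. Satisfied.
Vote: the indemnification of a former officer requires four-fifths of the disinterested managers present (16 − 2 = 14). 4/5 of 14 = 11.20, rounded up to 12, so 12 affirmative votes are needed; 14 voted in favor. Satisfied.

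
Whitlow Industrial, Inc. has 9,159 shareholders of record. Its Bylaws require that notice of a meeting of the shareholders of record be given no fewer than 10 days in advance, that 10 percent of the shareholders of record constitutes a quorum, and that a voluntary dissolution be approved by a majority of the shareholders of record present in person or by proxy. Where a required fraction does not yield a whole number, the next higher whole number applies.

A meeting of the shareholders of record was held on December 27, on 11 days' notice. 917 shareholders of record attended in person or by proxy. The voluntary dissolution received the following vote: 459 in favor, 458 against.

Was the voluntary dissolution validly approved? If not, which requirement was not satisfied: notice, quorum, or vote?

Notice: 11 days given; 10 required. Satisfied.
Quorum: 10% of 9,159 = 915.90, rounded up to 916; 917 present. Satisfied.
Vote: requires a majority of those present (917); a majority of 917 is 459, so 459 needed; 459 in favor. Satisfied.

Valid — all requirements satisfied.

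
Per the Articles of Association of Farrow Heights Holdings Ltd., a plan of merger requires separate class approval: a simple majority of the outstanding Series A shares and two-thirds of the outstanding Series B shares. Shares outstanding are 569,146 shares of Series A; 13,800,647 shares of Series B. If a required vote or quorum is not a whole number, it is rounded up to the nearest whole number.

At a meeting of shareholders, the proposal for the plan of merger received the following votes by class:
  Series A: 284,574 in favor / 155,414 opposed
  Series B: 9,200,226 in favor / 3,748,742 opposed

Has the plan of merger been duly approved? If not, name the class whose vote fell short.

Series A: a majority of 569146 is 284574; 284,574 required, 284,574 in favor — approved.
Series B: 2/3 of 13800647 = 9200431.33, rounded up to 9200432; 9,200,432 required, 9,200,226 in favor — not approved.

Not approved — the Series B shares did not give the required vote.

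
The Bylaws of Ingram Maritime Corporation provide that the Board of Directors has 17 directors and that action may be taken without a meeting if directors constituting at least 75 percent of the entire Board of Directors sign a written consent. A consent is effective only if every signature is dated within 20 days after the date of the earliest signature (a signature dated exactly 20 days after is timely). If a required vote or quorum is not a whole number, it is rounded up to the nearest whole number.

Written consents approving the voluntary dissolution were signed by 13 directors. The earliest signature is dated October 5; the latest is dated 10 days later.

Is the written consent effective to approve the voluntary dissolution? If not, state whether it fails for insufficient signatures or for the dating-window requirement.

Signatures required: at least 75 percent of 17 — 3/4 of 17 = 12.75, rounded up to 13, so 13 needed; 13 signed. Sufficient.
Dating window: the latest signature is 10 days after the earliest; the limit is 20 days. Within the window.

Effective — both the signature and dating-window requirements are satisfied.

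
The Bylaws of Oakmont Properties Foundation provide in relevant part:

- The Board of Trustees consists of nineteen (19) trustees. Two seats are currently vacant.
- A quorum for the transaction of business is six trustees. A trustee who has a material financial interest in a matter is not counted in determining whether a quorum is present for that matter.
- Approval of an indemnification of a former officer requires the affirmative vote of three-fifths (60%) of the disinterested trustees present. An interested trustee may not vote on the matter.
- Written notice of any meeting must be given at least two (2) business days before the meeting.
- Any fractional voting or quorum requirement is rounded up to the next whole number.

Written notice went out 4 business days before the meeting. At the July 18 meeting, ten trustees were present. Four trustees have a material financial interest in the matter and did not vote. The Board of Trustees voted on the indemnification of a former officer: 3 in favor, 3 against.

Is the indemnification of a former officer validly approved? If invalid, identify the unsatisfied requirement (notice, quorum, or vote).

Notice: 4 business days given; 2 required (4 ≥ 2). Satisfied.
Quorum: 10 present, but the 4 interested trustees do not count, leaving 6. Quorum is 6. Satisfied.
Vote: the indemnification of a former officer requires three-fifths of the disinterested trustees present (10 − 4 = 6). 3/5 of 6 = 3.60, rounded up to 4, so 4 affirmative votes are needed; 3 voted in favor. Not satisfied.

Invalid — vote requirement not satisfied.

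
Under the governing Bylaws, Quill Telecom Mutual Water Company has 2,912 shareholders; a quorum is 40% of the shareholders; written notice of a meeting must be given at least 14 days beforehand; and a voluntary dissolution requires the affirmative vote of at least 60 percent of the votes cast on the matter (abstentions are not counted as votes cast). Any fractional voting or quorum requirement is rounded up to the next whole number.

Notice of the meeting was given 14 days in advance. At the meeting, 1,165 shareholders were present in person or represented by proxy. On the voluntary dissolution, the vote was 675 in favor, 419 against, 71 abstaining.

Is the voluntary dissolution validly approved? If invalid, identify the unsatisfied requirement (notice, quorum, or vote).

Notice: 14 days given; 14 required. Satisfied.
Quorum: 40% of 2,912 = 1,164.80, rounded up to 1,165; 1,165 present. Satisfied.
Vote: requires three-fifths of the votes cast (1,165 − 71 abstaining = 1,094); 3/5 of 1094 = 656.40, rounded up to 657, so 657 needed; 675 in favor. Satisfied.

Valid — all requirements satisfied.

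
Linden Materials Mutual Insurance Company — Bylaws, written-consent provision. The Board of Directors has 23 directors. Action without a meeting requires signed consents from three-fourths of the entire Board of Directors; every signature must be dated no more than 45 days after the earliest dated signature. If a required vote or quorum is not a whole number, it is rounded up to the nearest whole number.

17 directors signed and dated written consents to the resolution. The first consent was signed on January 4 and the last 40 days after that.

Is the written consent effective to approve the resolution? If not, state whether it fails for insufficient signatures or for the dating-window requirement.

Signatures required: three-fourths of 23 — 3/4 of 23 = 17.25, rounded up to 18, so 18 needed; 17 signed. Insufficient.
Dating window: the latest signature is 40 days after the earliest; the limit is 45 days. Within the window.

Not effective — insufficient signatures.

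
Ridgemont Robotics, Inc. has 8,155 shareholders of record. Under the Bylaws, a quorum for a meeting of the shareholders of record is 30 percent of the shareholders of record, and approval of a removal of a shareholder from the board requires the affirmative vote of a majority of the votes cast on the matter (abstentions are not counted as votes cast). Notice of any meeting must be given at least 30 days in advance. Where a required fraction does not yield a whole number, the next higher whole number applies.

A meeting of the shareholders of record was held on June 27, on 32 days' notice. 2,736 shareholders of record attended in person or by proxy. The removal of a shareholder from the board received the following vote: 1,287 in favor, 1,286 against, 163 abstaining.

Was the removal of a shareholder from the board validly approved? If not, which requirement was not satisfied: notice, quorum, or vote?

Valid — all requirements satisfied.

Notice: 32 days given; 30 required. Satisfied.
Quorum: 30% of 8,155 = 2,446.50, rounded up to 2,447; 2,736 present. Satisfied.
Vote: requires a majority of the votes cast (2,736 − 163 abstaining = 2,573); a majority of 2573 is 1287, so 1,287 needed; 1,287 in favor. Satisfied.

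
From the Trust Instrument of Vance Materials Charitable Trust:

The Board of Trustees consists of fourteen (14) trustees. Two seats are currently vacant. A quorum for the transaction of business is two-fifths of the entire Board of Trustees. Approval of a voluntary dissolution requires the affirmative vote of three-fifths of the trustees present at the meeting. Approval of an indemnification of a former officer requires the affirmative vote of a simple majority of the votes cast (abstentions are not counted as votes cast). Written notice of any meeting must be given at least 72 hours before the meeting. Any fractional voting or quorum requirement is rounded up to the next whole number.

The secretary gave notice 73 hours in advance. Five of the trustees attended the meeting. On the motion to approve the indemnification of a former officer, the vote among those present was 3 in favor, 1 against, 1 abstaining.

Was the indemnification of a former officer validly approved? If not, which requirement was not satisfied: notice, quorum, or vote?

Invalid — quorum requirement not satisfied.

Notice: 73 hours given; 72 required (73 ≥ 72). Satisfied.
Quorum: 5 present; quorum is 6. Not satisfied.
Vote: the indemnification of a former officer requires a majority of the votes cast (5 present − 1 abstaining = 4). A majority of 4 is 3, so 3 affirmative votes are needed; 3 voted in favor. Satisfied. (Moot — without a quorum no business can be validly transacted.)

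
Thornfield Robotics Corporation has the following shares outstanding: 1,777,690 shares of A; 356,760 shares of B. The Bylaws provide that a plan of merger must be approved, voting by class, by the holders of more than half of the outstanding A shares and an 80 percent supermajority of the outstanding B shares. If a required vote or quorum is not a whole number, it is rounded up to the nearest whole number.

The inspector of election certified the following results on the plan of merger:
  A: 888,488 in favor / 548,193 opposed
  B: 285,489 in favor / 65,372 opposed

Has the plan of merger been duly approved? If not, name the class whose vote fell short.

A: a majority of 1777690 is 888846; 888,846 required, 888,488 in favor — not approved.
B: 4/5 of 356760 = 285408; 285,408 required, 285,489 in favor — approved.

Not approved — the A shares did not give the required vote.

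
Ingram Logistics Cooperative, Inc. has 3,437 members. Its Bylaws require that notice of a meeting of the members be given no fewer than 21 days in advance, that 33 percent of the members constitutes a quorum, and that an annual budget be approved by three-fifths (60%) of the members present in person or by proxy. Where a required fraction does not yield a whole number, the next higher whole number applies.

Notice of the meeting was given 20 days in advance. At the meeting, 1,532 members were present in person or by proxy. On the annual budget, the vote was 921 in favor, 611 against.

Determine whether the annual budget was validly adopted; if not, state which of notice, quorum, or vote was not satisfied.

Notice: 20 days given; 21 required. Not satisfied.
Quorum: 33% of 3,437 = 1,134.21, rounded up to 1,135; 1,532 present. Satisfied.
Vote: requires three-fifths of those present (1,532); 3/5 of 1532 = 919.20, rounded up to 920, so 920 needed; 921 in favor. Satisfied.

Invalid — notice requirement not satisfied.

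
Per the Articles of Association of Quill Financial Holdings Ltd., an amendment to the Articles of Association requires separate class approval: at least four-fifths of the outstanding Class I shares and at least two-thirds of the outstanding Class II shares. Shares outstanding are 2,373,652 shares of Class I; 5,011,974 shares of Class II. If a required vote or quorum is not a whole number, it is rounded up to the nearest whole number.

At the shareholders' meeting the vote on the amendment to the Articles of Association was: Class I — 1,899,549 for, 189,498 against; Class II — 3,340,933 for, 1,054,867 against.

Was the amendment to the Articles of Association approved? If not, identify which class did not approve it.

Not approved — the Class II shares did not give the required vote.

Class I: 4/5 of 2373652 = 1898921.60, rounded up to 1898922; 1,898,922 required, 1,899,549 in favor — approved.
Class II: 2/3 of 5011974 = 3341316; 3,341,316 required, 3,340,933 in favor — not approved.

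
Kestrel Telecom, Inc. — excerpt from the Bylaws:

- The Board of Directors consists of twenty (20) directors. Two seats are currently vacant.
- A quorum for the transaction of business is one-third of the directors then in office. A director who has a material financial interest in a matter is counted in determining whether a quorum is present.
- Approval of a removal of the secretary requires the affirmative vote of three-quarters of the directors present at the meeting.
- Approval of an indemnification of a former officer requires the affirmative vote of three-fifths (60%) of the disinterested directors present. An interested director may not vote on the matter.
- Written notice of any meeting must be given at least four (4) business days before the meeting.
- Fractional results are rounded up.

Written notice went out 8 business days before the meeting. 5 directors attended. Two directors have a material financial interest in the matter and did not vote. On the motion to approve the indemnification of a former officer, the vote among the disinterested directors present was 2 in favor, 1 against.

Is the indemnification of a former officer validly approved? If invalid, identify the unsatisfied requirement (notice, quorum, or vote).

Invalid — quorum requirement not satisfied.

Notice: 8 business days given; 4 required (8 ≥ 4). Satisfied.
Quorum: 5 present (interested directors count toward quorum); quorum is 6. Not satisfied.
Vote: the indemnification of a former officer requires three-fifths of the disinterested directors present (5 − 2 = 3). 3/5 of 3 = 1.80, rounded up to 2, so 2 affirmative votes are needed; 2 voted in favor. Satisfied. (Moot — without a quorum no business can be validly transacted.)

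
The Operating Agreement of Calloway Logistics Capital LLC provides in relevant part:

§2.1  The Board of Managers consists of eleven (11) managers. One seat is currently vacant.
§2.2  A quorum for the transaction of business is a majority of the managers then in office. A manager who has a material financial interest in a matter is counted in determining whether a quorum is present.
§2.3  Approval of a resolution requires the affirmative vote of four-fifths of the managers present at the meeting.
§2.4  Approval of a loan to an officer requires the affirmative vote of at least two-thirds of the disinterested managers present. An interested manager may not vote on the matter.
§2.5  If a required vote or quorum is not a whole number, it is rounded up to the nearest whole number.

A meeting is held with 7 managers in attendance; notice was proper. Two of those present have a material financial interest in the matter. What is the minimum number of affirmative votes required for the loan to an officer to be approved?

The loan to an officer requires two-thirds of the disinterested managers present (7 − 2 = 5).
2/3 of 5 = 3.33, rounded up to 4.

4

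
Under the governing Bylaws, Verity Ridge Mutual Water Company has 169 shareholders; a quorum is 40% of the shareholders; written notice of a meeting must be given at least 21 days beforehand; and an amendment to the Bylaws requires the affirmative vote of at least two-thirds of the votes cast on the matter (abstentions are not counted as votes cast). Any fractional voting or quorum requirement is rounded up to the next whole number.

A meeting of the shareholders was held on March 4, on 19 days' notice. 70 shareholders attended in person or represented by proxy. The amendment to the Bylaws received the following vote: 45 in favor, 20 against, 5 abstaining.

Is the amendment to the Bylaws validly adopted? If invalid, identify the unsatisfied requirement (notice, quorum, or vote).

Notice: 19 days given; 21 required. Not satisfied.
Quorum: 40% of 169 = 67.60, rounded up to 68; 70 present. Satisfied.
Vote: requires two-thirds of the votes cast (70 − 5 abstaining = 65); 2/3 of 65 = 43.33, rounded up to 44, so 44 needed; 45 in favor. Satisfied.

Invalid — notice requirement not satisfied.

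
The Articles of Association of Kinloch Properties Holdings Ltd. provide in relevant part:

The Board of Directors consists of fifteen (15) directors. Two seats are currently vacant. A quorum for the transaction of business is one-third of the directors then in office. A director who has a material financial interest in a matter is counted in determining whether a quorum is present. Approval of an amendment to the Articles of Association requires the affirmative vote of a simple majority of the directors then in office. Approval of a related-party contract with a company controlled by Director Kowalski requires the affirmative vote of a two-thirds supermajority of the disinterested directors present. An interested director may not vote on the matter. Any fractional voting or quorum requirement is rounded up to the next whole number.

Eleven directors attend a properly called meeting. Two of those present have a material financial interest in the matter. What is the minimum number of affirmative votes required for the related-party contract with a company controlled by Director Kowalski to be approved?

The related-party contract with a company controlled by Director Kowalski requires two-thirds of the disinterested directors present (11 − 2 = 9).
2/3 of 9 = 6.

6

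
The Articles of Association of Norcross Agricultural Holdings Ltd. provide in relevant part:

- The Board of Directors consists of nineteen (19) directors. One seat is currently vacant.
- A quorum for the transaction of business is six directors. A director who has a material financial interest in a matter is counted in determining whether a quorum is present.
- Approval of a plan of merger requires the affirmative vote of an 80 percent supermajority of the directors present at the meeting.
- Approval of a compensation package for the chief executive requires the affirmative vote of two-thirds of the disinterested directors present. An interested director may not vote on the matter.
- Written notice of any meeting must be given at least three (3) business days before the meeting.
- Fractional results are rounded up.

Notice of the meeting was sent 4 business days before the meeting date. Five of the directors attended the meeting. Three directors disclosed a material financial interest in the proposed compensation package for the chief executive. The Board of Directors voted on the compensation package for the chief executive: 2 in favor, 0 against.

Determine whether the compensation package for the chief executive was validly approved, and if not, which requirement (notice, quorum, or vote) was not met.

Notice: 4 business days given; 3 required (4 ≥ 3). Satisfied.
Quorum: 5 present (interested directors count toward quorum); quorum is 6. Not satisfied.
Vote: the compensation package for the chief executive requires two-thirds of the disinterested directors present (5 − 3 = 2). 2/3 of 2 = 1.33, rounded up to 2, so 2 affirmative votes are needed; 2 voted in favor. Satisfied. (Moot — without a quorum no business can be validly transacted.)

Invalid — quorum requirement not satisfied.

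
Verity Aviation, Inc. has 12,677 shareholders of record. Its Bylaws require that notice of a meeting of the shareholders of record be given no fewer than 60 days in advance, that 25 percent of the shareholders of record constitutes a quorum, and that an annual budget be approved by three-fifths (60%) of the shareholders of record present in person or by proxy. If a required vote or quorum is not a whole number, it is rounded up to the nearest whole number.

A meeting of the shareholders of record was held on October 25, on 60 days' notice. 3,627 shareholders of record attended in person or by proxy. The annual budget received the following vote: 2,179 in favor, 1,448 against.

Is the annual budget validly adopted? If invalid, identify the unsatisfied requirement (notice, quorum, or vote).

Notice: 60 days given; 60 required. Satisfied.
Quorum: 25% of 12,677 = 3,169.25, rounded up to 3,170; 3,627 present. Satisfied.
Vote: requires three-fifths of those present (3,627); 3/5 of 3627 = 2176.20, rounded up to 2177, so 2,177 needed; 2,179 in favor. Satisfied.

Valid — all requirements satisfied.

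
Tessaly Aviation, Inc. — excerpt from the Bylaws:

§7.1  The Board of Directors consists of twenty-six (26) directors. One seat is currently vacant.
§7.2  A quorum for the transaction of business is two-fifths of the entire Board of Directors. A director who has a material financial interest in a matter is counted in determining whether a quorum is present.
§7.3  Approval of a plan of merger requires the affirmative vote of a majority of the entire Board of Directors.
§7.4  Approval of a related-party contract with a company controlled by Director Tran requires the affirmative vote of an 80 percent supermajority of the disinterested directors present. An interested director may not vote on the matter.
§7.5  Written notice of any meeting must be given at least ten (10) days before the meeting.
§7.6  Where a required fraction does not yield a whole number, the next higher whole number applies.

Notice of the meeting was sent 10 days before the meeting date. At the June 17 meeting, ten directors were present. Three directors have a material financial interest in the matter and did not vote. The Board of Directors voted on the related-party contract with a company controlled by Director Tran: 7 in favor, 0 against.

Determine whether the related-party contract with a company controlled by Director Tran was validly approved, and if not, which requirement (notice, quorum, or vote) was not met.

Notice: 10 days given; 10 required (10 ≥ 10). Satisfied.
Quorum: 10 present (interested directors count toward quorum); quorum is 11. Not satisfied.
Vote: the related-party contract with a company controlled by Director Tran requires four-fifths of the disinterested directors present (10 − 3 = 7). 4/5 of 7 = 5.60, rounded up to 6, so 6 affirmative votes are needed; 7 voted in favor. Satisfied. (Moot — without a quorum no business can be validly transacted.)

Invalid — quorum requirement not satisfied.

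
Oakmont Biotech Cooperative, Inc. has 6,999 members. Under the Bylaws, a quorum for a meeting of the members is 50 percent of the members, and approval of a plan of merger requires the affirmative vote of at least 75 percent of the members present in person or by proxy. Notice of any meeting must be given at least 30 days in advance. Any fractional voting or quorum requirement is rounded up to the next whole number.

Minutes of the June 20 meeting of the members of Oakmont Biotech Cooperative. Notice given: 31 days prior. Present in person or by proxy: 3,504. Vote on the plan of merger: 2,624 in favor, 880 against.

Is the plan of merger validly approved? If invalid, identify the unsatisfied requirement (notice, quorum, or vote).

Invalid — vote requirement not satisfied.

Notice: 31 days given; 30 required. Satisfied.
Quorum: 50% of 6,999 = 3,499.50, rounded up to 3,500; 3,504 present. Satisfied.
Vote: requires three-fourths of those present (3,504); 3/4 of 3504 = 2628, so 2,628 needed; 2,624 in favor. Not satisfied.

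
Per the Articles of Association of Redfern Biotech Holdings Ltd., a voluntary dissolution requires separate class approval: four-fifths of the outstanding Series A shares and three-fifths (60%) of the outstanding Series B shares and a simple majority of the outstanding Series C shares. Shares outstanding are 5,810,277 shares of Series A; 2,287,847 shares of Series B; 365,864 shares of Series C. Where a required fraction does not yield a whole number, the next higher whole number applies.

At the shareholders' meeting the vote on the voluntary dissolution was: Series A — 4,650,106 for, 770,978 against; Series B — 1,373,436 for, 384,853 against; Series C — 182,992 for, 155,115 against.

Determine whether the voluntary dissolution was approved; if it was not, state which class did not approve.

Series A: 4/5 of 5810277 = 4648221.60, rounded up to 4648222; 4,648,222 required, 4,650,106 in favor — approved.
Series B: 3/5 of 2287847 = 1372708.20, rounded up to 1372709; 1,372,709 required, 1,373,436 in favor — approved.
Series C: a majority of 365864 is 182933; 182,933 required, 182,992 in favor — approved.

Approved — every class gave the required vote.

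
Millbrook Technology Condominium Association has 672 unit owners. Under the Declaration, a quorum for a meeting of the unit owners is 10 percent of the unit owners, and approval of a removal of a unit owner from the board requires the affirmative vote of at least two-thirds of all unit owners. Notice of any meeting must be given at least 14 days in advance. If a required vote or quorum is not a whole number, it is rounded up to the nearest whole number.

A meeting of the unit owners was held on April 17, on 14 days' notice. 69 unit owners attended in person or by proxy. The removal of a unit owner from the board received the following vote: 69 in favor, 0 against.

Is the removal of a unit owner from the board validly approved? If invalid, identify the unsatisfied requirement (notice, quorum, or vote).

Invalid — vote requirement not satisfied.

Notice: 14 days given; 14 required. Satisfied.
Quorum: 10% of 672 = 67.20, rounded up to 68; 69 present. Satisfied.
Vote: requires two-thirds of all unit owners (672); 2/3 of 672 = 448, so 448 needed; 69 in favor. Not satisfied.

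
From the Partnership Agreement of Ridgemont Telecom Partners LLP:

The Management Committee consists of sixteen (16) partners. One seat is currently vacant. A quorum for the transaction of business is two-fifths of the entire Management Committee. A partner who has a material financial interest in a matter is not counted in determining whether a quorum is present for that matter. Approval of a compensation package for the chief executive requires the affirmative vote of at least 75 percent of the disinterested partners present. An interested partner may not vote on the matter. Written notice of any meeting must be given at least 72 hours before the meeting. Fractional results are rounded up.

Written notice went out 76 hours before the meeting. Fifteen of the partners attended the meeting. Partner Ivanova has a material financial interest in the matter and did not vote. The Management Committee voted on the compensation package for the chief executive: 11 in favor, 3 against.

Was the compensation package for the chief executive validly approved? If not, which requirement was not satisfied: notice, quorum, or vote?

Valid — all requirements satisfied.

Notice: 76 hours given; 72 required (76 ≥ 72). Satisfied.
Quorum: 15 present, but the 1 interested partner does not count, leaving 14. Quorum is 7. Satisfied.
Vote: the compensation package for the chief executive requires three-fourths of the disinterested partners present (15 − 1 = 14). 3/4 of 14 = 10.50, rounded up to 11, so 11 affirmative votes are needed; 11 voted in favor. Satisfied.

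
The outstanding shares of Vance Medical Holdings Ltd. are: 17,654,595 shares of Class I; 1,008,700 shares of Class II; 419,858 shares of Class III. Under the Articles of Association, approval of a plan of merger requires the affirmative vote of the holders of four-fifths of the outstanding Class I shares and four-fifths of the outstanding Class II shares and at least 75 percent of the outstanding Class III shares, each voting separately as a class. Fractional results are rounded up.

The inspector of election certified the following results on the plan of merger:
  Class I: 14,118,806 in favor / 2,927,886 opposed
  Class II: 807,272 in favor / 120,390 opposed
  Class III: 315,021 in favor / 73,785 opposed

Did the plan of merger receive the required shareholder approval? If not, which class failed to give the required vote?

Class I: 4/5 of 17654595 = 14123676; 14,123,676 required, 14,118,806 in favor — not approved.
Class II: 4/5 of 1008700 = 806960; 806,960 required, 807,272 in favor — approved.
Class III: 3/4 of 419858 = 314893.50, rounded up to 314894; 314,894 required, 315,021 in favor — approved.

Not approved — the Class I shares did not give the required vote.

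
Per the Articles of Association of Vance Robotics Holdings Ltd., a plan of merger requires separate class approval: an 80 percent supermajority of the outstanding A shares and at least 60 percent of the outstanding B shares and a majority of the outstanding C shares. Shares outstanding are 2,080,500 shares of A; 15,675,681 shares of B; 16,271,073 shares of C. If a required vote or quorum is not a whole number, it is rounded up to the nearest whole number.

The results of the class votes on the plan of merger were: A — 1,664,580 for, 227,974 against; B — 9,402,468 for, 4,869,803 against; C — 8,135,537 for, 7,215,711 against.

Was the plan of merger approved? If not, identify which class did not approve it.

A: 4/5 of 2080500 = 1664400; 1,664,400 required, 1,664,580 in favor — approved.
B: 3/5 of 15675681 = 9405408.60, rounded up to 9405409; 9,405,409 required, 9,402,468 in favor — not approved.
C: a majority of 16271073 is 8135537; 8,135,537 required, 8,135,537 in favor — approved.

Not approved — the B shares did not give the required vote.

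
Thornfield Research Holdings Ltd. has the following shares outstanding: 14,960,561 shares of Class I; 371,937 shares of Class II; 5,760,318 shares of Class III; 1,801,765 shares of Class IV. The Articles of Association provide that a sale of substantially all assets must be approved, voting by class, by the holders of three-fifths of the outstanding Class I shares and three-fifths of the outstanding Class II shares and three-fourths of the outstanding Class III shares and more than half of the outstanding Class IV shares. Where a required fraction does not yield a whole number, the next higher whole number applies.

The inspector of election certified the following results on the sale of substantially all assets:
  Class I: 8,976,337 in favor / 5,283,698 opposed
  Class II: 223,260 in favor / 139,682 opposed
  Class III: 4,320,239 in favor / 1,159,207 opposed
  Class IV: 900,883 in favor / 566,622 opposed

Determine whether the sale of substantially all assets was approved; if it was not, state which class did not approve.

Approved — every class gave the required vote.

Class I: 3/5 of 14960561 = 8976336.60, rounded up to 8976337; 8,976,337 required, 8,976,337 in favor — approved.
Class II: 3/5 of 371937 = 223162.20, rounded up to 223163; 223,163 required, 223,260 in favor — approved.
Class III: 3/4 of 5760318 = 4320238.50, rounded up to 4320239; 4,320,239 required, 4,320,239 in favor — approved.
Class IV: a majority of 1801765 is 900883; 900,883 required, 900,883 in favor — approved.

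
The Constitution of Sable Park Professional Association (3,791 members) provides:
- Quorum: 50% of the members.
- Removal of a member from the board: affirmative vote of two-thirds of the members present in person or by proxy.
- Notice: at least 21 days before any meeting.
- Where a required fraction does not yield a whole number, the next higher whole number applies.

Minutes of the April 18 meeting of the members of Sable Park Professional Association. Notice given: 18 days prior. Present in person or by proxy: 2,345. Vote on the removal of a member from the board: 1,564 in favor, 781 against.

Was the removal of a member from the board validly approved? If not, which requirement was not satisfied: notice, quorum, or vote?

Invalid — notice requirement not satisfied.

Notice: 18 days given; 21 required. Not satisfied.
Quorum: 50% of 3,791 = 1,895.50, rounded up to 1,896; 2,345 present. Satisfied.
Vote: requires two-thirds of those present (2,345); 2/3 of 2345 = 1563.33, rounded up to 1564, so 1,564 needed; 1,564 in favor. Satisfied.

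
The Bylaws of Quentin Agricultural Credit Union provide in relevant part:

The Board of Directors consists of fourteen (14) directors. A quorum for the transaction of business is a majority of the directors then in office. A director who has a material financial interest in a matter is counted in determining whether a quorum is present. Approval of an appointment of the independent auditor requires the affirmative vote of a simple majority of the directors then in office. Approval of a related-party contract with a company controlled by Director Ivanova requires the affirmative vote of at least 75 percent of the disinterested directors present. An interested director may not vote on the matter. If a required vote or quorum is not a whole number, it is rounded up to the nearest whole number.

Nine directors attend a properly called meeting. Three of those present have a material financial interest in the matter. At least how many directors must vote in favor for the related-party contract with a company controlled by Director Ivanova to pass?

5

The related-party contract with a company controlled by Director Ivanova requires three-fourths of the disinterested directors present (9 − 3 = 6).
3/4 of 6 = 4.50, rounded up to 5.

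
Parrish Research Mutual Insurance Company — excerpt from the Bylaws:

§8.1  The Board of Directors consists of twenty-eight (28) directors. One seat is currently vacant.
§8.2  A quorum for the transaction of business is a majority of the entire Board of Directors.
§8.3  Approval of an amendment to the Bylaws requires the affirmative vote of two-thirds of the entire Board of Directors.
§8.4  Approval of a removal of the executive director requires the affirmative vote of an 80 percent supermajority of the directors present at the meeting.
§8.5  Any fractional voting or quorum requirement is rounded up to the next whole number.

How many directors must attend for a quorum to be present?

A majority of 28 is 15.

15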